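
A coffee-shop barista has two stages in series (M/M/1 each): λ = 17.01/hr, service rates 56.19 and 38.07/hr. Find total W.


Each node sees arrival rate λ = 17.01/hr (tandem ⇒ throughput preserved).
W₁ = 1/(μ₁−λ) = 1/(56.19−17.01) = 0.02552 hr
W₂ = 1/(μ₂−λ) = 1/(38.07−17.01) = 0.04748 hr
W_total = W₁ + W₂ = 0.02552 + 0.04748 = 0.07301 hr

Final: 0.07301 hr


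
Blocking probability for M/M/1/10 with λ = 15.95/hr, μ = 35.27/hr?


ρ = λ/μ = 15.95/35.27 = 0.4522
P_K = (1−ρ)ρ^K/(1−ρ^(K+1)) = (0.5478·0.0003577)/(1 − 0.0001618)
= 0.0001960/0.999838 = 0.0001960

Final: 0.0001960


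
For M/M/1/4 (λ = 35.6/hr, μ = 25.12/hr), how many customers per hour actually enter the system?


ρ = 1.4172; P_K = (1−ρ)ρ^4/(1−ρ^5) = 0.356794
λ_eff = λ(1 − P_K) = 35.6·(1 − 0.356794) = 35.6·0.643206 = 22.8981 /hr

Final: 22.8981 /hr


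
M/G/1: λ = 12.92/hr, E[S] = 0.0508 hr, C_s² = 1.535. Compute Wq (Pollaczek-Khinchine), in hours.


ρ = λ·E[S] = 12.92·0.0508 = 0.6563
E[S²] = E[S]²(1+C_s²) = 0.0508²·(1+1.535) = 0.006542
Wq = λ·E[S²]/(2(1−ρ)) = 12.92·0.006542/(2·0.3437) = 0.12297 hr

Final: 0.12297 hr


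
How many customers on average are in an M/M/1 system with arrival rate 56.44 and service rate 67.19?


ρ = λ/μ = 56.44/67.19 = 0.8400
L = ρ/(1−ρ) = 0.8400/(1 − 0.8400) = 0.8400/0.1600 = 5.2502

Final: 5.2502


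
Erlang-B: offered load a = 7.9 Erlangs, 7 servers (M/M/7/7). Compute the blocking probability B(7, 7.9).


B(c,a) = (a^c/c!) / Σ_{k=0}^{c} a^k/k!
a^7/7! = 381.029940
Σ terms (k=0..7): 1.00000 + 7.90000 + 31.20500 + 82.17317 + 162.29200 + 256.42137 + 337.62147 + 381.02994 = 1259.642944
B = 381.029940/1259.642944 = 0.302490

Final: 0.302490


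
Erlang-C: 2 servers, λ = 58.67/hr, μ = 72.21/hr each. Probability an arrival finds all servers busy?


a = λ/μ = 0.8125; ρ = a/2 = 0.4062
P₀ = 0.422227 (from M/M/c formula)
C(c,a) = [a^c/(c!(1−ρ))]·P₀ = [0.66014/(2·0.5938)]·0.422227
= 0.55591·0.422227 = 0.234718

Final: 0.234718


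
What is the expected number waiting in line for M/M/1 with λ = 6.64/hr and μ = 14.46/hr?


ρ = 6.64/14.46 = 0.4592
Lq = ρ²/(1−ρ) = 0.2109/0.5408 = 0.3899

Final: 0.3899


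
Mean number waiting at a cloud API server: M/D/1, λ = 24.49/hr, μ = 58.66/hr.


ρ = 24.49/58.66 = 0.4175
M/D/1: Lq = ρ²/(2(1−ρ)) = 0.1743/(2·0.5825) = 0.14961

Final: 0.14961


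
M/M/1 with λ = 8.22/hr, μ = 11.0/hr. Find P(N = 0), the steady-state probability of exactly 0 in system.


ρ = 8.22/11.0 = 0.7473
P_n = (1−ρ)·ρ^n = (1 − 0.7473)·0.7473^0 = 0.2527·1.000000 = 0.252727

Final: 0.252727


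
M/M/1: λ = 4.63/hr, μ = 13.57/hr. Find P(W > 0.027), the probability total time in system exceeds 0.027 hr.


W ~ Exponential(μ−λ) for M/M/1.
μ − λ = 13.57 − 4.63 = 8.9400
P(W > t) = e^{−(μ−λ)t} = e^{−0.2414} = 0.785543

Final: 0.785543


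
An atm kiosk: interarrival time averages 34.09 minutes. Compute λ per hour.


λ = 1/(interarrival time) in consistent units.
1 hour = 60 min, so λ = 60/34.09 = 1.7600 per hour

Final: 1.7600 /hr


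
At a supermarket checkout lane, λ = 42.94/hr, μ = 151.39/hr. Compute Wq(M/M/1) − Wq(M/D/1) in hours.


ρ = 42.94/151.39 = 0.2836
Wq(M/M/1) = ρ/(μ−λ) = 0.2836/108.45 = 0.002615 hr
Wq(M/D/1) = ρ/(2(μ−λ)) = 0.001308 hr
Savings = 0.002615 − 0.001308 = 0.001308 hr

Final: 0.001308 hr


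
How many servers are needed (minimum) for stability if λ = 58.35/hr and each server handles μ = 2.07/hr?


Stability requires cμ > λ ⇔ c > λ/μ.
λ/μ = 58.35/2.07 = 28.1884
Minimum integer c = ⌊28.1884⌋ + 1 = 29
Check: 29·2.07 = 60.03 > 58.35, while 28·2.07 = 57.96 ≤ 58.35

Final: 29 servers


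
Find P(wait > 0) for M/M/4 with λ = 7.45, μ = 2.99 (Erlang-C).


a = λ/μ = 2.4916; ρ = a/4 = 0.6229
P₀ = 0.074445 (from M/M/c formula)
C(c,a) = [a^c/(c!(1−ρ))]·P₀ = [38.54254/(24·0.3771)]·0.074445
= 4.25877·0.074445 = 0.317046

Final: 0.317046


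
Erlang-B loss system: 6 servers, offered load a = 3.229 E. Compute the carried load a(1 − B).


B(6,3.229) = 0.065369 (Erlang-B)
Carried load = a(1 − B) = 3.229·(1 − 0.065369) = 3.229·0.934631 = 3.0179 E

Final: 3.0179 Erlangs


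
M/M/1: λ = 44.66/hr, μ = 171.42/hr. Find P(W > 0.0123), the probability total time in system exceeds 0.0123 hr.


W ~ Exponential(μ−λ) for M/M/1.
μ − λ = 171.42 − 44.66 = 126.7600
P(W > t) = e^{−(μ−λ)t} = e^{−1.5591} = 0.210315

Final: 0.210315


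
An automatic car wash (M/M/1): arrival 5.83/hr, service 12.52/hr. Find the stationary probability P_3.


ρ = 5.83/12.52 = 0.4657
P_n = (1−ρ)·ρ^n = (1 − 0.4657)·0.4657^3 = 0.5343·0.100970 = 0.053953

Final: 0.053953


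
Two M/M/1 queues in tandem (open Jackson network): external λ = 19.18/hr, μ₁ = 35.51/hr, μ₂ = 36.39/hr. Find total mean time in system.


Each node sees arrival rate λ = 19.18/hr (tandem ⇒ throughput preserved).
W₁ = 1/(μ₁−λ) = 1/(35.51−19.18) = 0.06124 hr
W₂ = 1/(μ₂−λ) = 1/(36.39−19.18) = 0.05811 hr
W_total = W₁ + W₂ = 0.06124 + 0.05811 = 0.11934 hr

Final: 0.11934 hr


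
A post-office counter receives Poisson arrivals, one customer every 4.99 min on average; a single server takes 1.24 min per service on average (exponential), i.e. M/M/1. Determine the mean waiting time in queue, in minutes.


λ = 60/4.99 = 12.0240 /hr
μ = 60/1.24 = 48.3871 /hr
ρ = λ/μ = 12.0240/48.3871 = 0.2485
Wq = ρ/(μ−λ) = 0.2485/(48.3871−12.0240) = 0.006834 hr
In minutes: 0.006834·60 = 0.4100 min

Final: 0.4100 min


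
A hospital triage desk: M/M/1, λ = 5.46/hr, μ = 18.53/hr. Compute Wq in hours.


ρ = 5.46/18.53 = 0.2947
Wq = ρ/(μ−λ) = 0.2947/(18.53 − 5.46) = 0.2947/13.07 = 0.02254 hr

Final: 0.02254 hr


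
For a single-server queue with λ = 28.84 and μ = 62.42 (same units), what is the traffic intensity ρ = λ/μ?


ρ = λ/μ = 28.84/62.42 = 0.4620

Final: 0.4620


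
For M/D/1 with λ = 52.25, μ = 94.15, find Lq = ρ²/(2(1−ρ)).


ρ = 52.25/94.15 = 0.5550
M/D/1: Lq = ρ²/(2(1−ρ)) = 0.3080/(2·0.4450) = 0.34603

Final: 0.34603


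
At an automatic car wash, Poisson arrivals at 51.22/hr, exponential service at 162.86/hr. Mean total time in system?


W = 1/(μ−λ) = 1/(162.86 − 51.22) = 1/111.64 = 0.008957 hr

Final: 0.008957 hr


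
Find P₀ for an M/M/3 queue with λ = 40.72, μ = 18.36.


a = λ/μ = 40.72/18.36 = 2.2179; ρ = a/c = 0.7393
Σ_{k=0}^{2} a^k/k! (terms k=0..2) = 1.00000 + 2.21786 + 2.45946 = 5.67733
Tail: a^3/(3!(1−ρ)) = 10.90951/(6·0.2607) = 6.97419
P₀ = 1/(5.67733 + 6.97419) = 1/12.65151 = 0.079042

Final: 0.079042


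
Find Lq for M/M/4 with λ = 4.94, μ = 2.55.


a = λ/μ = 1.9373; ρ = a/4 = 0.4843
P₀ = 0.139597
Lq = P₀·a^c·ρ / (c!·(1−ρ)²) = 0.139597·14.08468·0.4843/(24·0.26593)
= 0.14920

Final: 0.14920


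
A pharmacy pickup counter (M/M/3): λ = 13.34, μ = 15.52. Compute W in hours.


a = 0.8595; ρ = 0.2865; P₀ = 0.420650
Lq = P₀·a^c·ρ/(c!(1−ρ)²) = 0.02506
Wq = Lq/λ = 0.02506/13.34 = 0.001878 hr
W = Wq + 1/μ = 0.001878 + 0.06443 = 0.06631 hr

Final: 0.06631 hr


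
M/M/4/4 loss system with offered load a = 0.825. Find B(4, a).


B(c,a) = (a^c/c!) / Σ_{k=0}^{c} a^k/k!
a^4/4! = 0.019302
Σ terms (k=0..4): 1.00000 + 0.82500 + 0.34031 + 0.09359 + 0.01930 = 2.278201
B = 0.019302/2.278201 = 0.008473

Final: 0.008473


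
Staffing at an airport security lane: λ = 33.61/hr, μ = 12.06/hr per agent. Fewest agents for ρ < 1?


Stability requires cμ > λ ⇔ c > λ/μ.
λ/μ = 33.61/12.06 = 2.7869
Minimum integer c = ⌊2.7869⌋ + 1 = 3
Check: 3·12.06 = 36.18 > 33.61, while 2·12.06 = 24.12 ≤ 33.61

Final: 3 servers


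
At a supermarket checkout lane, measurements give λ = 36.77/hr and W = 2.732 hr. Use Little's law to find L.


L = λW = 36.77·2.732 = 100.4556

Final: 100.4556


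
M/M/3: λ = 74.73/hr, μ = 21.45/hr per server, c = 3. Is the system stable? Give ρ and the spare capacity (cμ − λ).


Total capacity cμ = 3·21.45 = 64.35/hr
ρ = λ/(cμ) = 74.73/64.35 = 1.1613
Stable ⇔ ρ < 1: NO
Spare capacity = cμ − λ = 64.35 − 74.73 = -10.38/hr

Final: ρ = 1.1613; unstable; margin = -10.38/hr


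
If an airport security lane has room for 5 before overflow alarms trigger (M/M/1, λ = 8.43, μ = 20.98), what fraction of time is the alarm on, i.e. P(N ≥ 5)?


ρ = 8.43/20.98 = 0.4018
P(N ≥ n) = ρ^n = 0.4018^5 = 0.010474

Final: 0.010474


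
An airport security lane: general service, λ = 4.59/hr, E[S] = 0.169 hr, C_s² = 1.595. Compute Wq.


ρ = λ·E[S] = 4.59·0.169 = 0.7757
E[S²] = E[S]²(1+C_s²) = 0.169²·(1+1.595) = 0.074116
Wq = λ·E[S²]/(2(1−ρ)) = 4.59·0.074116/(2·0.2243) = 0.75837 hr

Final: 0.75837 hr


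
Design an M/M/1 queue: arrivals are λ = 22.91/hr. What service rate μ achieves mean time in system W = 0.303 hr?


W = 1/(μ−λ) ⇒ μ − λ = 1/W = 1/0.303 = 3.3003
μ = λ + 1/W = 22.91 + 3.3003 = 26.2103 per hr

Final: 26.2103 /hr


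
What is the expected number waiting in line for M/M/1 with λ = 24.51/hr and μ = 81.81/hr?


ρ = 24.51/81.81 = 0.2996
Lq = ρ²/(1−ρ) = 0.08976/0.7004 = 0.1282

Final: 0.1282


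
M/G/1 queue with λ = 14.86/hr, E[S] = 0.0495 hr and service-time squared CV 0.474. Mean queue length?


ρ = λ·E[S] = 14.86·0.0495 = 0.7356
Lq = ρ²(1+C_s²)/(2(1−ρ)) = 0.5411·(1+0.474)/(2·0.2644)
= 0.5411·1.4740/0.5289 = 1.50801

Final: 1.50801


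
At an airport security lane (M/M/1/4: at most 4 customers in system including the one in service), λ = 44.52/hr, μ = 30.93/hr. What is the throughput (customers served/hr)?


ρ = 1.4394; P_K = (1−ρ)ρ^4/(1−ρ^5) = 0.364204
λ_eff = λ(1 − P_K) = 44.52·(1 − 0.364204) = 44.52·0.635796 = 28.3056 /hr

Final: 28.3056 /hr


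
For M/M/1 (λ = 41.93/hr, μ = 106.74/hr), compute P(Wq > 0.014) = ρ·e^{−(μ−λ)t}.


ρ = 41.93/106.74 = 0.3928
P(Wq > t) = ρ·e^{−(μ−λ)t} = 0.3928·e^{−0.9073}
= 0.3928·0.403596 = 0.158542

Final: 0.158542


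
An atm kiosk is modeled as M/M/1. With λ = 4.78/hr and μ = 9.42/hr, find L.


ρ = λ/μ = 4.78/9.42 = 0.5074
L = ρ/(1−ρ) = 0.5074/(1 − 0.5074) = 0.5074/0.4926 = 1.0302

Final: 1.0302


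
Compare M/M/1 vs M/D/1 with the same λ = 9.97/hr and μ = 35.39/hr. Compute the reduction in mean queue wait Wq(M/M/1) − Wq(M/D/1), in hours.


ρ = 9.97/35.39 = 0.2817
Wq(M/M/1) = ρ/(μ−λ) = 0.2817/25.42 = 0.01108 hr
Wq(M/D/1) = ρ/(2(μ−λ)) = 0.005541 hr
Savings = 0.01108 − 0.005541 = 0.005541 hr

Final: 0.005541 hr


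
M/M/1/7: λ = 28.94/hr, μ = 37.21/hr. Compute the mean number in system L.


ρ = 28.94/37.21 = 0.7777
L = ρ[1 − (K+1)ρ^K + Kρ^(K+1)] / [(1−ρ)(1−ρ^(K+1))]
Numerator: 0.7777·(1 − 8·0.172136 + 7·0.133879) = 0.435586
Denominator: (0.2223)·(0.866121) = 0.192497
L = 0.435586/0.192497 = 2.2628

Final: 2.2628


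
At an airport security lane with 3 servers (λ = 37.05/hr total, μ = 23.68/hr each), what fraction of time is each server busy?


ρ = λ/(cμ) = 37.05/(3·23.68) = 37.05/71.04 = 0.5215

Final: 0.5215


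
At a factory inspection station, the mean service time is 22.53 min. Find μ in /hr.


μ = 1/(service time) in consistent units.
1 hour = 60 min, so μ = 60/22.53 = 2.6631 per hour

Final: 2.6631 /hr


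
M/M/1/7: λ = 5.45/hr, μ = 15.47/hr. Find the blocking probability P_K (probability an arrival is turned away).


ρ = λ/μ = 5.45/15.47 = 0.3523
P_K = (1−ρ)ρ^K/(1−ρ^(K+1)) = (0.6477·0.0006735)/(1 − 0.0002373)
= 0.0004362/0.999763 = 0.0004363

Final: 0.0004363


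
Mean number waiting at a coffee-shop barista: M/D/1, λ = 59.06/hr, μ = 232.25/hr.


ρ = 59.06/232.25 = 0.2543
M/D/1: Lq = ρ²/(2(1−ρ)) = 0.06467/(2·0.7457) = 0.04336

Final: 0.04336


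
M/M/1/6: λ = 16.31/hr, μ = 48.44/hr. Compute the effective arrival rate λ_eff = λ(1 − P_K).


ρ = 0.3367; P_K = (1−ρ)ρ^6/(1−ρ^7) = 0.0009670
λ_eff = λ(1 − P_K) = 16.31·(1 − 0.0009670) = 16.31·0.999033 = 16.2942 /hr

Final: 16.2942 /hr


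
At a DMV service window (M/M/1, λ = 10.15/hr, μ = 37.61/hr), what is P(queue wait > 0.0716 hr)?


ρ = 10.15/37.61 = 0.2699
P(Wq > t) = ρ·e^{−(μ−λ)t} = 0.2699·e^{−1.9661}
= 0.2699·0.139997 = 0.037782

Final: 0.037782


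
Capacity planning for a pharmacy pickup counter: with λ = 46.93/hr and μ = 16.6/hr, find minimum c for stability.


Stability requires cμ > λ ⇔ c > λ/μ.
λ/μ = 46.93/16.6 = 2.8271
Minimum integer c = ⌊2.8271⌋ + 1 = 3
Check: 3·16.6 = 49.80 > 46.93, while 2·16.6 = 33.20 ≤ 46.93

Final: 3 servers


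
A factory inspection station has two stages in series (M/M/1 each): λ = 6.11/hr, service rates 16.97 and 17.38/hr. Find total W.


Each node sees arrival rate λ = 6.11/hr (tandem ⇒ throughput preserved).
W₁ = 1/(μ₁−λ) = 1/(16.97−6.11) = 0.09208 hr
W₂ = 1/(μ₂−λ) = 1/(17.38−6.11) = 0.08873 hr
W_total = W₁ + W₂ = 0.09208 + 0.08873 = 0.18081 hr

Final: 0.18081 hr


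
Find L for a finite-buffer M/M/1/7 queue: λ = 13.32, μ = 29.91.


ρ = 13.32/29.91 = 0.4453
L = ρ[1 − (K+1)ρ^K + Kρ^(K+1)] / [(1−ρ)(1−ρ^(K+1))]
Numerator: 0.4453·(1 − 8·0.003474 + 7·0.001547) = 0.437782
Denominator: (0.5547)·(0.998453) = 0.553806
L = 0.437782/0.553806 = 0.7905

Final: 0.7905


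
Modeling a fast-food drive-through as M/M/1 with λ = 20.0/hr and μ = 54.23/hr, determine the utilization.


ρ = λ/μ = 20.0/54.23 = 0.3688

Final: 0.3688


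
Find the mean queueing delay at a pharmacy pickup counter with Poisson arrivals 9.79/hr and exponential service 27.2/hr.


ρ = 9.79/27.2 = 0.3599
Wq = ρ/(μ−λ) = 0.3599/(27.2 − 9.79) = 0.3599/17.41 = 0.02067 hr

Final: 0.02067 hr


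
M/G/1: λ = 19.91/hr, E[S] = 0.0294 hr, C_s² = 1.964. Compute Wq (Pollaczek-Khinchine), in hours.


ρ = λ·E[S] = 19.91·0.0294 = 0.5854
E[S²] = E[S]²(1+C_s²) = 0.0294²·(1+1.964) = 0.002562
Wq = λ·E[S²]/(2(1−ρ)) = 19.91·0.002562/(2·0.4146) = 0.06151 hr

Final: 0.06151 hr


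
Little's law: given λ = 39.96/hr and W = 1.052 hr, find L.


L = λW = 39.96·1.052 = 42.0379

Final: 42.0379


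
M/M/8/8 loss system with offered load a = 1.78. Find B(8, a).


B(c,a) = (a^c/c!) / Σ_{k=0}^{c} a^k/k!
a^8/8! = 0.002499
Σ terms (k=0..8): 1.00000 + 1.78000 + 1.58420 + 0.93996 + 0.41828 + 0.14891 + 0.04418 + 0.01123 + 0.002499 = 5.929257
B = 0.002499/5.929257 = 0.0004215

Final: 0.0004215


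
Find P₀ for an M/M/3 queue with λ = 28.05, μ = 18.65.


a = λ/μ = 28.05/18.65 = 1.5040; ρ = a/c = 0.5013
Σ_{k=0}^{2} a^k/k! (terms k=0..2) = 1.00000 + 1.50402 + 1.13104 = 3.63506
Tail: a^3/(3!(1−ρ)) = 3.40222/(6·0.4987) = 1.13712
P₀ = 1/(3.63506 + 1.13712) = 1/4.77218 = 0.209548

Final: 0.209548


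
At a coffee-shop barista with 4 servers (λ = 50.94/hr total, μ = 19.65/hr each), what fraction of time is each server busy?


ρ = λ/(cμ) = 50.94/(4·19.65) = 50.94/78.60 = 0.6481

Final: 0.6481


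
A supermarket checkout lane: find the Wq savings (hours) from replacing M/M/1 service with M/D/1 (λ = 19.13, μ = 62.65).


ρ = 19.13/62.65 = 0.3053
Wq(M/M/1) = ρ/(μ−λ) = 0.3053/43.52 = 0.007016 hr
Wq(M/D/1) = ρ/(2(μ−λ)) = 0.003508 hr
Savings = 0.007016 − 0.003508 = 0.003508 hr

Final: 0.003508 hr


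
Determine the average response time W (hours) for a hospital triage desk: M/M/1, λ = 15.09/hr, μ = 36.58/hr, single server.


W = 1/(μ−λ) = 1/(36.58 − 15.09) = 1/21.49 = 0.04653 hr

Final: 0.04653 hr


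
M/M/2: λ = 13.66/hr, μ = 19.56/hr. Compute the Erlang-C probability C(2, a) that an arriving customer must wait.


a = λ/μ = 0.6984; ρ = a/2 = 0.3492
P₀ = 0.482380 (from M/M/c formula)
C(c,a) = [a^c/(c!(1−ρ))]·P₀ = [0.48771/(2·0.6508)]·0.482380
= 0.37469·0.482380 = 0.180744

Final: 0.180744


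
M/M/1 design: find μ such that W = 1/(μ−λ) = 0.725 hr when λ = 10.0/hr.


W = 1/(μ−λ) ⇒ μ − λ = 1/W = 1/0.725 = 1.3793
μ = λ + 1/W = 10.0 + 1.3793 = 11.3793 per hr

Final: 11.3793 /hr


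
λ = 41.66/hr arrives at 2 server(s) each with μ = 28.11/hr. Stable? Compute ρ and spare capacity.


Total capacity cμ = 2·28.11 = 56.22/hr
ρ = λ/(cμ) = 41.66/56.22 = 0.7410
Stable ⇔ ρ < 1: YES
Spare capacity = cμ − λ = 56.22 − 41.66 = 14.56/hr

Final: ρ = 0.7410; stable; margin = 14.56/hr


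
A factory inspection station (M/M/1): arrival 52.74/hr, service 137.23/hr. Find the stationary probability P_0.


ρ = 52.74/137.23 = 0.3843
P_n = (1−ρ)·ρ^n = (1 − 0.3843)·0.3843^0 = 0.6157·1.000000 = 0.615682

Final: 0.615682


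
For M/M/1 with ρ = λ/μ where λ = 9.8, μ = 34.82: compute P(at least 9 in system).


ρ = 9.8/34.82 = 0.2814
P(N ≥ n) = ρ^n = 0.2814^9 = 0.00001108

Final: 0.00001108


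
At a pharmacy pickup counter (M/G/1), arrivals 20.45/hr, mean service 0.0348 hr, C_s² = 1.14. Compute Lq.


ρ = λ·E[S] = 20.45·0.0348 = 0.7117
Lq = ρ²(1+C_s²)/(2(1−ρ)) = 0.5065·(1+1.14)/(2·0.2883)
= 0.5065·2.1400/0.5767 = 1.87942

Final: 1.87942


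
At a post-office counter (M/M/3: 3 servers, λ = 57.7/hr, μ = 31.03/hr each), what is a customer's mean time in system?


a = 1.8595; ρ = 0.6198; P₀ = 0.135006
Lq = P₀·a^c·ρ/(c!(1−ρ)²) = 0.62044
Wq = Lq/λ = 0.62044/57.7 = 0.01075 hr
W = Wq + 1/μ = 0.01075 + 0.03223 = 0.04298 hr

Final: 0.04298 hr


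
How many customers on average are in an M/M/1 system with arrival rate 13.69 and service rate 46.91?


ρ = λ/μ = 13.69/46.91 = 0.2918
L = ρ/(1−ρ) = 0.2918/(1 − 0.2918) = 0.2918/0.7082 = 0.4121

Final: 0.4121


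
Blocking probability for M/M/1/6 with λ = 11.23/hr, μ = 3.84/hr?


ρ = λ/μ = 11.23/3.84 = 2.9245
P_K = (1−ρ)ρ^K/(1−ρ^(K+1)) = (-1.9245·625.592007)/(1 − 1829.530792)
= -1203.938785/-1828.530792 = 0.658419

Final: 0.658419


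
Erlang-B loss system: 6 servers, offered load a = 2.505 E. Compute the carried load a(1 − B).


B(6,2.505) = 0.028436 (Erlang-B)
Carried load = a(1 − B) = 2.505·(1 − 0.028436) = 2.505·0.971564 = 2.4338 E

Final: 2.4338 Erlangs


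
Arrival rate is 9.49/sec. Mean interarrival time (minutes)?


Mean interarrival time = 1/λ = 1/9.49 second = 0.10537 second
In minutes: 0.10537 × 0.0166667 = 0.001756 min

Final: 0.001756 min


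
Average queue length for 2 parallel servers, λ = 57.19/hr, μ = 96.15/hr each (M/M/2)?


a = λ/μ = 0.5948; ρ = a/2 = 0.2974
P₀ = 0.541545
Lq = P₀·a^c·ρ / (c!·(1−ρ)²) = 0.541545·0.35379·0.2974/(2·0.49365)
= 0.05771

Final: 0.05771


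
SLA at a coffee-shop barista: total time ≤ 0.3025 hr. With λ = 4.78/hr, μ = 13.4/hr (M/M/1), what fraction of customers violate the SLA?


W ~ Exponential(μ−λ) for M/M/1.
μ − λ = 13.4 − 4.78 = 8.6200
P(W > t) = e^{−(μ−λ)t} = e^{−2.6076} = 0.073715

Final: 0.073715


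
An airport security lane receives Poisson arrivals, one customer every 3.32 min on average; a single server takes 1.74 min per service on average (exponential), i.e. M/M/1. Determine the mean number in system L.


λ = 60/3.32 = 18.0723 /hr
μ = 60/1.74 = 34.4828 /hr
ρ = λ/μ = 18.0723/34.4828 = 0.5241
L = ρ/(1−ρ) = 0.5241/0.4759 = 1.1013

Final: 1.1013


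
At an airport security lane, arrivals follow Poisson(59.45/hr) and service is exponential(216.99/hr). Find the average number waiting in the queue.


ρ = 59.45/216.99 = 0.2740
Lq = ρ²/(1−ρ) = 0.07506/0.7260 = 0.1034

Final: 0.1034


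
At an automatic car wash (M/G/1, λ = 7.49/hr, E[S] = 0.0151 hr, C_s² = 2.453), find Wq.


ρ = λ·E[S] = 7.49·0.0151 = 0.1131
E[S²] = E[S]²(1+C_s²) = 0.0151²·(1+2.453) = 0.0007873
Wq = λ·E[S²]/(2(1−ρ)) = 7.49·0.0007873/(2·0.8869) = 0.003325 hr

Final: 0.003325 hr


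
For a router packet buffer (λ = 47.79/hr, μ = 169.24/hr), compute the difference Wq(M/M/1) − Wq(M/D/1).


ρ = 47.79/169.24 = 0.2824
Wq(M/M/1) = ρ/(μ−λ) = 0.2824/121.45 = 0.002325 hr
Wq(M/D/1) = ρ/(2(μ−λ)) = 0.001163 hr
Savings = 0.002325 − 0.001163 = 0.001163 hr

Final: 0.001163 hr


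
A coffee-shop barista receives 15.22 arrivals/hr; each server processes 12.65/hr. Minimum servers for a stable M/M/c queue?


Stability requires cμ > λ ⇔ c > λ/μ.
λ/μ = 15.22/12.65 = 1.2032
Minimum integer c = ⌊1.2032⌋ + 1 = 2
Check: 2·12.65 = 25.30 > 15.22, while 1·12.65 = 12.65 ≤ 15.22

Final: 2 servers


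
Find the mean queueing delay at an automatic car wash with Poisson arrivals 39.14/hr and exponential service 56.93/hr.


ρ = 39.14/56.93 = 0.6875
Wq = ρ/(μ−λ) = 0.6875/(56.93 − 39.14) = 0.6875/17.79 = 0.03865 hr

Final: 0.03865 hr


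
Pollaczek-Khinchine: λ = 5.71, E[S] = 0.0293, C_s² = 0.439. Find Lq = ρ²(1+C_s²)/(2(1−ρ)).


ρ = λ·E[S] = 5.71·0.0293 = 0.1673
Lq = ρ²(1+C_s²)/(2(1−ρ)) = 0.02799·(1+0.439)/(2·0.8327)
= 0.02799·1.4390/1.6654 = 0.02419

Final: 0.02419


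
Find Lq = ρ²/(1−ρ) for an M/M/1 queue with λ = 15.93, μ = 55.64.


ρ = 15.93/55.64 = 0.2863
Lq = ρ²/(1−ρ) = 0.08197/0.7137 = 0.1149

Final: 0.1149


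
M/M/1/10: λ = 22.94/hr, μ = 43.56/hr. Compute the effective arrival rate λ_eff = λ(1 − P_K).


ρ = 0.5266; P_K = (1−ρ)ρ^10/(1−ρ^11) = 0.0007774
λ_eff = λ(1 − P_K) = 22.94·(1 − 0.0007774) = 22.94·0.999223 = 22.9222 /hr

Final: 22.9222 /hr


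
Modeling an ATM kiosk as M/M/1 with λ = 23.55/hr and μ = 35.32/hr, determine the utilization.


ρ = λ/μ = 23.55/35.32 = 0.6668

Final: 0.6668


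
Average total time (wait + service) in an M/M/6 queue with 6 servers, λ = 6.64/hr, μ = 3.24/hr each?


a = 2.0494; ρ = 0.3416; P₀ = 0.128593
Lq = P₀·a^c·ρ/(c!(1−ρ)²) = 0.01042
Wq = Lq/λ = 0.01042/6.64 = 0.001570 hr
W = Wq + 1/μ = 0.001570 + 0.30864 = 0.31021 hr

Final: 0.31021 hr


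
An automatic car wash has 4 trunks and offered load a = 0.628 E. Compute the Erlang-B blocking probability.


B(c,a) = (a^c/c!) / Σ_{k=0}^{c} a^k/k!
a^4/4! = 0.006481
Σ terms (k=0..4): 1.00000 + 0.62800 + 0.19719 + 0.04128 + 0.006481 = 1.872952
B = 0.006481/1.872952 = 0.003460

Final: 0.003460


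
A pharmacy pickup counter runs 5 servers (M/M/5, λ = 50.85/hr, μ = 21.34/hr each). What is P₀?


a = λ/μ = 50.85/21.34 = 2.3828; ρ = a/c = 0.4766
Σ_{k=0}^{4} a^k/k! (terms k=0..4) = 1.00000 + 2.38285 + 2.83898 + 2.25496 + 1.34331 = 9.82010
Tail: a^5/(5!(1−ρ)) = 76.82149/(120·0.5234) = 1.22305
P₀ = 1/(9.82010 + 1.22305) = 1/11.04314 = 0.090554

Final: 0.090554


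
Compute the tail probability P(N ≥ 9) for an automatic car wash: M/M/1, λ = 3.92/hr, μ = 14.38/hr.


ρ = 3.92/14.38 = 0.2726
P(N ≥ n) = ρ^n = 0.2726^9 = 0.000008313

Final: 0.000008313


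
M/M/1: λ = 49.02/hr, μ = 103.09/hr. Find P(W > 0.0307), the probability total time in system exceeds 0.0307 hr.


W ~ Exponential(μ−λ) for M/M/1.
μ − λ = 103.09 − 49.02 = 54.0700
P(W > t) = e^{−(μ−λ)t} = e^{−1.6599} = 0.190149

Final: 0.190149


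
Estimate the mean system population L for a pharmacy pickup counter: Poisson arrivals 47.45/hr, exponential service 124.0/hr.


ρ = λ/μ = 47.45/124.0 = 0.3827
L = ρ/(1−ρ) = 0.3827/(1 − 0.3827) = 0.3827/0.6173 = 0.6199

Final: 0.6199


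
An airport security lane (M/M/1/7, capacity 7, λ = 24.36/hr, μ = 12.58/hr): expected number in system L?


ρ = 24.36/12.58 = 1.9364
L = ρ[1 − (K+1)ρ^K + Kρ^(K+1)] / [(1−ρ)(1−ρ^(K+1))]
Numerator: 1.9364·(1 − 8·102.088424 + 7·197.684739) = 1100.045273
Denominator: (-0.9364)·(-196.684739) = 184.176965
L = 1100.045273/184.176965 = 5.9728

Final: 5.9728


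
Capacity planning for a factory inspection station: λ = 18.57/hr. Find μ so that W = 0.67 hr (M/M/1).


W = 1/(μ−λ) ⇒ μ − λ = 1/W = 1/0.67 = 1.4925
μ = λ + 1/W = 18.57 + 1.4925 = 20.0625 per hr

Final: 20.0625 /hr


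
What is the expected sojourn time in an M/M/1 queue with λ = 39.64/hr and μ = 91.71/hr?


W = 1/(μ−λ) = 1/(91.71 − 39.64) = 1/52.07 = 0.01920 hr

Final: 0.01920 hr


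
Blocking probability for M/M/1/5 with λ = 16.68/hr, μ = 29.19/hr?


ρ = λ/μ = 16.68/29.19 = 0.5714
P_K = (1−ρ)ρ^K/(1−ρ^(K+1)) = (0.4286·0.060927)/(1 − 0.034815)
= 0.026112/0.965185 = 0.027053

Final: 0.027053


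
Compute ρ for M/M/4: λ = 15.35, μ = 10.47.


ρ = λ/(cμ) = 15.35/(4·10.47) = 15.35/41.88 = 0.3665

Final: 0.3665


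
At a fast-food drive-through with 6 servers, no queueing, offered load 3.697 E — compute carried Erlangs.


B(6,3.697) = 0.095746 (Erlang-B)
Carried load = a(1 − B) = 3.697·(1 − 0.095746) = 3.697·0.904254 = 3.3430 E

Final: 3.3430 Erlangs


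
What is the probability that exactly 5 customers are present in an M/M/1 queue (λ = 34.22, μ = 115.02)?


ρ = 34.22/115.02 = 0.2975
P_n = (1−ρ)·ρ^n = (1 − 0.2975)·0.2975^5 = 0.7025·0.002331 = 0.001637

Final: 0.001637


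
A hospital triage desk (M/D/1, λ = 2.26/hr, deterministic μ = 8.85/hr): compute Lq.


ρ = 2.26/8.85 = 0.2554
M/D/1: Lq = ρ²/(2(1−ρ)) = 0.06521/(2·0.7446) = 0.04379

Final: 0.04379


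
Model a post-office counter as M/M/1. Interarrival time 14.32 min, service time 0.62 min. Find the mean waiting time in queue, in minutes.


λ = 60/14.32 = 4.1899 /hr
μ = 60/0.62 = 96.7742 /hr
ρ = λ/μ = 4.1899/96.7742 = 0.04330
Wq = ρ/(μ−λ) = 0.04330/(96.7742−4.1899) = 0.0004676 hr
In minutes: 0.0004676·60 = 0.02806 min

Final: 0.02806 min


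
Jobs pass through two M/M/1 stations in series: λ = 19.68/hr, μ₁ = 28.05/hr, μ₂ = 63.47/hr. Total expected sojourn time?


Each node sees arrival rate λ = 19.68/hr (tandem ⇒ throughput preserved).
W₁ = 1/(μ₁−λ) = 1/(28.05−19.68) = 0.11947 hr
W₂ = 1/(μ₂−λ) = 1/(63.47−19.68) = 0.02284 hr
W_total = W₁ + W₂ = 0.11947 + 0.02284 = 0.14231 hr

Final: 0.14231 hr


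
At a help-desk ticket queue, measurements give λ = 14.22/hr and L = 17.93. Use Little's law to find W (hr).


W = L/λ = 17.93/14.22 = 1.2609 hr

Final: 1.2609 hr


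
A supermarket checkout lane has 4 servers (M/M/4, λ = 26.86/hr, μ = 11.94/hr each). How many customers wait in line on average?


a = λ/μ = 2.2496; ρ = a/4 = 0.5624
P₀ = 0.098856
Lq = P₀·a^c·ρ / (c!·(1−ρ)²) = 0.098856·25.60983·0.5624/(24·0.19150)
= 0.30980

Final: 0.30980


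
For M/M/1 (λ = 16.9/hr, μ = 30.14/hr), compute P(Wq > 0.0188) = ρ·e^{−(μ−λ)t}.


ρ = 16.9/30.14 = 0.5607
P(Wq > t) = ρ·e^{−(μ−λ)t} = 0.5607·e^{−0.2489}
= 0.5607·0.779649 = 0.437162

Final: 0.437162


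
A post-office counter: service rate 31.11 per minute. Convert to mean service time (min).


Mean service time = 1/μ = 1/31.11 minute = 0.03214 minute
In minutes: 0.03214 × 1 = 0.03214 min

Final: 0.03214 min


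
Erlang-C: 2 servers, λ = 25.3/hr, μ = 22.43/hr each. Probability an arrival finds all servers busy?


a = λ/μ = 1.1280; ρ = a/2 = 0.5640
P₀ = 0.278791 (from M/M/c formula)
C(c,a) = [a^c/(c!(1−ρ))]·P₀ = [1.27228/(2·0.4360)]·0.278791
= 1.45896·0.278791 = 0.406745

Final: 0.406745


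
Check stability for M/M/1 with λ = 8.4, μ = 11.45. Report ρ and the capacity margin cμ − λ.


Total capacity cμ = 1·11.45 = 11.45/hr
ρ = λ/(cμ) = 8.4/11.45 = 0.7336
Stable ⇔ ρ < 1: YES
Spare capacity = cμ − λ = 11.45 − 8.4 = 3.05/hr

Final: ρ = 0.7336; stable; margin = 3.05/hr


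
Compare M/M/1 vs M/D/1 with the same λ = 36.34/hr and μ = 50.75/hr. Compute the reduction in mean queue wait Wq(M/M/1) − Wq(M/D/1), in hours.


ρ = 36.34/50.75 = 0.7161
Wq(M/M/1) = ρ/(μ−λ) = 0.7161/14.41 = 0.04969 hr
Wq(M/D/1) = ρ/(2(μ−λ)) = 0.02485 hr
Savings = 0.04969 − 0.02485 = 0.02485 hr

Final: 0.02485 hr


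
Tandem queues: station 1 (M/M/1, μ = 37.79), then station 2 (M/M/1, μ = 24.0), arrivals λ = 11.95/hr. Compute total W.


Each node sees arrival rate λ = 11.95/hr (tandem ⇒ throughput preserved).
W₁ = 1/(μ₁−λ) = 1/(37.79−11.95) = 0.03870 hr
W₂ = 1/(μ₂−λ) = 1/(24.0−11.95) = 0.08299 hr
W_total = W₁ + W₂ = 0.03870 + 0.08299 = 0.12169 hr

Final: 0.12169 hr


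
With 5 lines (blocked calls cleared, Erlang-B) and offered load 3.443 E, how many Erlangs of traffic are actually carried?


B(5,3.443) = 0.148999 (Erlang-B)
Carried load = a(1 − B) = 3.443·(1 − 0.148999) = 3.443·0.851001 = 2.9300 E

Final: 2.9300 Erlangs


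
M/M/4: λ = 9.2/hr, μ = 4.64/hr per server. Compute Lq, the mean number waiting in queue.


a = λ/μ = 1.9828; ρ = a/4 = 0.4957
P₀ = 0.132899
Lq = P₀·a^c·ρ / (c!·(1−ρ)²) = 0.132899·15.45537·0.4957/(24·0.25433)
= 0.16680

Final: 0.16680


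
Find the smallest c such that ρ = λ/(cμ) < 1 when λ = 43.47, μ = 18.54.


Stability requires cμ > λ ⇔ c > λ/μ.
λ/μ = 43.47/18.54 = 2.3447
Minimum integer c = ⌊2.3447⌋ + 1 = 3
Check: 3·18.54 = 55.62 > 43.47, while 2·18.54 = 37.08 ≤ 43.47

Final: 3 servers


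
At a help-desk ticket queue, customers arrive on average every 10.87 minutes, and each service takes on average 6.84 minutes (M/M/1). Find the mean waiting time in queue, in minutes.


λ = 60/10.87 = 5.5198 /hr
μ = 60/6.84 = 8.7719 /hr
ρ = λ/μ = 5.5198/8.7719 = 0.6293
Wq = ρ/(μ−λ) = 0.6293/(8.7719−5.5198) = 0.19349 hr
In minutes: 0.19349·60 = 11.609 min

Final: 11.609 min


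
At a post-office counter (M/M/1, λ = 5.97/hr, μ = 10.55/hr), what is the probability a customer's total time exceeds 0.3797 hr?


W ~ Exponential(μ−λ) for M/M/1.
μ − λ = 10.55 − 5.97 = 4.5800
P(W > t) = e^{−(μ−λ)t} = e^{−1.7390} = 0.175691

Final: 0.175691


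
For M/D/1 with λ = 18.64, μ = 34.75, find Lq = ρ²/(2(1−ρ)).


ρ = 18.64/34.75 = 0.5364
M/D/1: Lq = ρ²/(2(1−ρ)) = 0.2877/(2·0.4636) = 0.31032

Final: 0.31032


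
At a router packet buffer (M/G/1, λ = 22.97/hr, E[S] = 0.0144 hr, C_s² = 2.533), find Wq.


ρ = λ·E[S] = 22.97·0.0144 = 0.3308
E[S²] = E[S]²(1+C_s²) = 0.0144²·(1+2.533) = 0.0007326
Wq = λ·E[S²]/(2(1−ρ)) = 22.97·0.0007326/(2·0.6692) = 0.01257 hr

Final: 0.01257 hr


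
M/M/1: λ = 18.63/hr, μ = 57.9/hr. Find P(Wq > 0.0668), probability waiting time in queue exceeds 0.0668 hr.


ρ = 18.63/57.9 = 0.3218
P(Wq > t) = ρ·e^{−(μ−λ)t} = 0.3218·e^{−2.6232}
= 0.3218·0.072568 = 0.023349

Final: 0.023349


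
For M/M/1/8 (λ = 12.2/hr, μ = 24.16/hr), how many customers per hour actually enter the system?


ρ = 0.5050; P_K = (1−ρ)ρ^8/(1−ρ^9) = 0.002097
λ_eff = λ(1 − P_K) = 12.2·(1 − 0.002097) = 12.2·0.997903 = 12.1744 /hr

Final: 12.1744 /hr


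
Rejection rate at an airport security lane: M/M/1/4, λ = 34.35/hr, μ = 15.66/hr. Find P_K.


ρ = λ/μ = 34.35/15.66 = 2.1935
P_K = (1−ρ)ρ^K/(1−ρ^(K+1)) = (-1.1935·23.149410)/(1 − 50.777921)
= -27.628511/-49.777921 = 0.555035

Final: 0.555035


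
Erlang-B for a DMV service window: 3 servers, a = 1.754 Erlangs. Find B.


B(c,a) = (a^c/c!) / Σ_{k=0}^{c} a^k/k!
a^3/3! = 0.899368
Σ terms (k=0..3): 1.00000 + 1.75400 + 1.53826 + 0.89937 = 5.191626
B = 0.899368/5.191626 = 0.173234

Final: 0.173234


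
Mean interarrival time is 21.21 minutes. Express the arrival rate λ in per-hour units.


λ = 1/(interarrival time) in consistent units.
1 hour = 60 min, so λ = 60/21.21 = 2.8289 per hour

Final: 2.8289 /hr


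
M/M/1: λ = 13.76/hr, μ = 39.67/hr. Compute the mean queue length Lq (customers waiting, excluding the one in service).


ρ = 13.76/39.67 = 0.3469
Lq = ρ²/(1−ρ) = 0.1203/0.6531 = 0.1842

Final: 0.1842


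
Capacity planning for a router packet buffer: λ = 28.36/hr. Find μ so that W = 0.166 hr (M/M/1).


W = 1/(μ−λ) ⇒ μ − λ = 1/W = 1/0.166 = 6.0241
μ = λ + 1/W = 28.36 + 6.0241 = 34.3841 per hr

Final: 34.3841 /hr


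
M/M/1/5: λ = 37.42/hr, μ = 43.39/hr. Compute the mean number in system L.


ρ = 37.42/43.39 = 0.8624
L = ρ[1 − (K+1)ρ^K + Kρ^(K+1)] / [(1−ρ)(1−ρ^(K+1))]
Numerator: 0.8624·(1 − 6·0.477057 + 5·0.411419) = 0.167957
Denominator: (0.1376)·(0.588581) = 0.080982
L = 0.167957/0.080982 = 2.0740

Final: 2.0740


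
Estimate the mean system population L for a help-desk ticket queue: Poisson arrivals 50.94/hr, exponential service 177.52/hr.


ρ = λ/μ = 50.94/177.52 = 0.2870
L = ρ/(1−ρ) = 0.2870/(1 − 0.2870) = 0.2870/0.7130 = 0.4024

Final: 0.4024


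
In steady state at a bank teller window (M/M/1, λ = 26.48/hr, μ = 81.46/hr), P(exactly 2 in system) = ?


ρ = 26.48/81.46 = 0.3251
P_n = (1−ρ)·ρ^n = (1 − 0.3251)·0.3251^2 = 0.6749·0.105669 = 0.071319

Final: 0.071319


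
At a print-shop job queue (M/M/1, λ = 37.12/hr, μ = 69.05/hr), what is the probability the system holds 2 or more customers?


ρ = 37.12/69.05 = 0.5376
P(N ≥ n) = ρ^n = 0.5376^2 = 0.288994

Final: 0.288994


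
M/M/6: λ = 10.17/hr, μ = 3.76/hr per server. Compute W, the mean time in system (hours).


a = 2.7048; ρ = 0.4508; P₀ = 0.066280
Lq = P₀·a^c·ρ/(c!(1−ρ)²) = 0.05387
Wq = Lq/λ = 0.05387/10.17 = 0.005297 hr
W = Wq + 1/μ = 0.005297 + 0.26596 = 0.27125 hr

Final: 0.27125 hr


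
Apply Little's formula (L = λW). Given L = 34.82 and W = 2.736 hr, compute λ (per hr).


λ = L/W = 34.82/2.736 = 12.7266 /hr

Final: 12.7266 /hr


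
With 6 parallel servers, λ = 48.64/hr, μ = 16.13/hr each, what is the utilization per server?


ρ = λ/(cμ) = 48.64/(6·16.13) = 48.64/96.78 = 0.5026

Final: 0.5026


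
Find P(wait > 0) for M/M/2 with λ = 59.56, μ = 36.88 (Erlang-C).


a = λ/μ = 1.6150; ρ = a/2 = 0.8075
P₀ = 0.106511 (from M/M/c formula)
C(c,a) = [a^c/(c!(1−ρ))]·P₀ = [2.60812/(2·0.1925)]·0.106511
= 6.77376·0.106511 = 0.721478

Final: 0.721478


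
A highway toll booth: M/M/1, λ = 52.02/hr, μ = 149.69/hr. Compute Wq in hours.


ρ = 52.02/149.69 = 0.3475
Wq = ρ/(μ−λ) = 0.3475/(149.69 − 52.02) = 0.3475/97.67 = 0.003558 hr

Final: 0.003558 hr


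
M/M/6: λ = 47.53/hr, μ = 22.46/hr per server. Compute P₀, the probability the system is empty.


a = λ/μ = 47.53/22.46 = 2.1162; ρ = a/c = 0.3527
Σ_{k=0}^{5} a^k/k! (terms k=0..5) = 1.00000 + 2.11621 + 2.23917 + 1.57951 + 0.83564 + 0.35368 = 8.12421
Tail: a^6/(6!(1−ρ)) = 89.81490/(720·0.6473) = 0.19271
P₀ = 1/(8.12421 + 0.19271) = 1/8.31692 = 0.120237

Final: 0.120237


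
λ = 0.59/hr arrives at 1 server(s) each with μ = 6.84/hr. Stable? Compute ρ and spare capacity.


Total capacity cμ = 1·6.84 = 6.84/hr
ρ = λ/(cμ) = 0.59/6.84 = 0.08626
Stable ⇔ ρ < 1: YES
Spare capacity = cμ − λ = 6.84 − 0.59 = 6.25/hr

Final: ρ = 0.08626; stable; margin = 6.25/hr


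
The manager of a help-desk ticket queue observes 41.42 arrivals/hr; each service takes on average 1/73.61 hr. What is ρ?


ρ = λ/μ = 41.42/73.61 = 0.5627

Final: 0.5627


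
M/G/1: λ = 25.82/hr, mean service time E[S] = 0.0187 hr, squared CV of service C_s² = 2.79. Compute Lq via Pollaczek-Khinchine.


ρ = λ·E[S] = 25.82·0.0187 = 0.4828
Lq = ρ²(1+C_s²)/(2(1−ρ)) = 0.2331·(1+2.79)/(2·0.5172)
= 0.2331·3.7900/1.0343 = 0.85423

Final: 0.85423


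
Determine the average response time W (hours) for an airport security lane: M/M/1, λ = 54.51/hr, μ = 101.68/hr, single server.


W = 1/(μ−λ) = 1/(101.68 − 54.51) = 1/47.17 = 0.02120 hr

Final: 0.02120 hr


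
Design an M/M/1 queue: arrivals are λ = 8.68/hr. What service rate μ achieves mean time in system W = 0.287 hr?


W = 1/(μ−λ) ⇒ μ − λ = 1/W = 1/0.287 = 3.4843
μ = λ + 1/W = 8.68 + 3.4843 = 12.1643 per hr

Final: 12.1643 /hr


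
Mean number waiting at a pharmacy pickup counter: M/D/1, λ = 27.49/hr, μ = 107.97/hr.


ρ = 27.49/107.97 = 0.2546
M/D/1: Lq = ρ²/(2(1−ρ)) = 0.06483/(2·0.7454) = 0.04348

Final: 0.04348


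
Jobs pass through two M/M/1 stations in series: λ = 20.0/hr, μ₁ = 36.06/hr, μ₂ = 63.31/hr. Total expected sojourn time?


Each node sees arrival rate λ = 20.0/hr (tandem ⇒ throughput preserved).
W₁ = 1/(μ₁−λ) = 1/(36.06−20.0) = 0.06227 hr
W₂ = 1/(μ₂−λ) = 1/(63.31−20.0) = 0.02309 hr
W_total = W₁ + W₂ = 0.06227 + 0.02309 = 0.08536 hr

Final: 0.08536 hr


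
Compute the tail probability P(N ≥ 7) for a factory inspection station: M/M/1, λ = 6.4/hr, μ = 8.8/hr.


ρ = 6.4/8.8 = 0.7273
P(N ≥ n) = ρ^n = 0.7273^7 = 0.107617

Final: 0.107617


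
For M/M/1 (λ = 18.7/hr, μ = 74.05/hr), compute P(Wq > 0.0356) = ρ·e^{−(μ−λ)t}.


ρ = 18.7/74.05 = 0.2525
P(Wq > t) = ρ·e^{−(μ−λ)t} = 0.2525·e^{−1.9705}
= 0.2525·0.139393 = 0.035201

Final: 0.035201


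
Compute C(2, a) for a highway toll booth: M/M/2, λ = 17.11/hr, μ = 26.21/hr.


a = λ/μ = 0.6528; ρ = a/2 = 0.3264
P₀ = 0.507838 (from M/M/c formula)
C(c,a) = [a^c/(c!(1−ρ))]·P₀ = [0.42615/(2·0.6736)]·0.507838
= 0.31633·0.507838 = 0.160643

Final: 0.160643


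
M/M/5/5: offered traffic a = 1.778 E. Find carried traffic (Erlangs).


B(5,1.778) = 0.025269 (Erlang-B)
Carried load = a(1 − B) = 1.778·(1 − 0.025269) = 1.778·0.974731 = 1.7331 E

Final: 1.7331 Erlangs


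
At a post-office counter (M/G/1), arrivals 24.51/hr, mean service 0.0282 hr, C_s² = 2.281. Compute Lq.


ρ = λ·E[S] = 24.51·0.0282 = 0.6912
Lq = ρ²(1+C_s²)/(2(1−ρ)) = 0.4777·(1+2.281)/(2·0.3088)
= 0.4777·3.2810/0.6176 = 2.53781

Final: 2.53781


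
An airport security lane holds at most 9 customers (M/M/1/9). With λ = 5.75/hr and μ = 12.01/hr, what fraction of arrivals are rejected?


ρ = λ/μ = 5.75/12.01 = 0.4788
P_K = (1−ρ)ρ^K/(1−ρ^(K+1)) = (0.5212·0.001322)/(1 − 0.0006328)
= 0.0006889/0.999367 = 0.0006893

Final: 0.0006893


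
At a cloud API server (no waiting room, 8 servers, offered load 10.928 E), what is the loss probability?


B(c,a) = (a^c/c!) / Σ_{k=0}^{c} a^k/k!
a^8/8! = 5044.347154
Σ terms (k=0..8): 1.00000 + 10.92800 + 59.71059 + 217.50578 + 594.22580 + 1298.73991 + 2365.43828 + 3692.78708 + 5044.34715 = 13284.682603
B = 5044.347154/13284.682603 = 0.379712

Final: 0.379712


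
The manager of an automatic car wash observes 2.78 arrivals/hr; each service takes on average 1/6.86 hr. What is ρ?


ρ = λ/μ = 2.78/6.86 = 0.4052

Final: 0.4052


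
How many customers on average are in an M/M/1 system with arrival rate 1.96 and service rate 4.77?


ρ = λ/μ = 1.96/4.77 = 0.4109
L = ρ/(1−ρ) = 0.4109/(1 − 0.4109) = 0.4109/0.5891 = 0.6975

Final: 0.6975


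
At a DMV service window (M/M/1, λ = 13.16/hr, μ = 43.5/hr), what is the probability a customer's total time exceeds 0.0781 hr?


W ~ Exponential(μ−λ) for M/M/1.
μ − λ = 43.5 − 13.16 = 30.3400
P(W > t) = e^{−(μ−λ)t} = e^{−2.3696} = 0.093522

Final: 0.093522


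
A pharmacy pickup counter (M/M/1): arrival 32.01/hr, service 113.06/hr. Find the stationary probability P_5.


ρ = 32.01/113.06 = 0.2831
P_n = (1−ρ)·ρ^n = (1 − 0.2831)·0.2831^5 = 0.7169·0.001819 = 0.001304

Final: 0.001304


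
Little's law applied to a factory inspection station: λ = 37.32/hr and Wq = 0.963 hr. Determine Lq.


Lq = λWq = 37.32·0.963 = 35.9392

Final: 35.9392


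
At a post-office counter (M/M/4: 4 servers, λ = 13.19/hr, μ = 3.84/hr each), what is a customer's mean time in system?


a = 3.4349; ρ = 0.8587; P₀ = 0.017199
Lq = P₀·a^c·ρ/(c!(1−ρ)²) = 4.29192
Wq = Lq/λ = 4.29192/13.19 = 0.32539 hr
W = Wq + 1/μ = 0.32539 + 0.26042 = 0.58581 hr

Final: 0.58581 hr
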